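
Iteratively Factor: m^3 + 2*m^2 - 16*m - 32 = (m + 4)*(m^2 - 2*m - 8) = (m - 4)*(m + 4)*(m + 2)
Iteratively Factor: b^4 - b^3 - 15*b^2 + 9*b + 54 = (b + 3)*(b^3 - 4*b^2 - 3*b + 18) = (b - 3)*(b + 3)*(b^2 - b - 6) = (b - 3)^2*(b + 3)*(b + 2)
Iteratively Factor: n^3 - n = (n - 1)*(n^2 + n) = n*(n - 1)*(n + 1)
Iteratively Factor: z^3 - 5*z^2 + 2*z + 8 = (z - 2)*(z^2 - 3*z - 4) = (z - 2)*(z + 1)*(z - 4)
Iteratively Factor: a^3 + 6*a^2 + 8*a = (a + 2)*(a^2 + 4*a) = a*(a + 2)*(a + 4)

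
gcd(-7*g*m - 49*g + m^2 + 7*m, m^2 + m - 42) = m + 7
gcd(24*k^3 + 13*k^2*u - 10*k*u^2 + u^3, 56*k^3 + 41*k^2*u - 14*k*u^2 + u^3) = -8*k^2 - 7*k*u + u^2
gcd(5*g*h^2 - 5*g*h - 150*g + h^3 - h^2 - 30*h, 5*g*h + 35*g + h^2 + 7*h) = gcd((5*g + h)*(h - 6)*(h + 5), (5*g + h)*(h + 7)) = 5*g + h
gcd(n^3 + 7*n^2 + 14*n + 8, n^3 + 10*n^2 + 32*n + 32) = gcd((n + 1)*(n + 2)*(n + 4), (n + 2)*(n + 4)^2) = n^2 + 6*n + 8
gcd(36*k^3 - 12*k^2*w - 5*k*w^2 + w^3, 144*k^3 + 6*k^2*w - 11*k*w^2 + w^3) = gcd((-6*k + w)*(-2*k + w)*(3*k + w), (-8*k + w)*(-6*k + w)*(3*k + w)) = -18*k^2 - 3*k*w + w^2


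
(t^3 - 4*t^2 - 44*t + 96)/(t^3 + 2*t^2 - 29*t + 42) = (t^2 - 2*t - 48)/(t^2 + 4*t - 21)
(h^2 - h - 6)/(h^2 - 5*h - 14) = (h - 3)/(h - 7)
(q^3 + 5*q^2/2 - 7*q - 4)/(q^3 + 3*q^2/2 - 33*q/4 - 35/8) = 4*(q^2 + 2*q - 8)/(4*q^2 + 4*q - 35)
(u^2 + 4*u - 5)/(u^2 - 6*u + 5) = (u + 5)/(u - 5)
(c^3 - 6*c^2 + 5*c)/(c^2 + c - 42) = c*(c^2 - 6*c + 5)/(c^2 + c - 42)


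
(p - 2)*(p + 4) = p^2 + 2*p - 8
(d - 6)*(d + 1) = d^2 - 5*d - 6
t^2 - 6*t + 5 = (t - 5)*(t - 1)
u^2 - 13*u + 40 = (u - 8)*(u - 5)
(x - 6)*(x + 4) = x^2 - 2*x - 24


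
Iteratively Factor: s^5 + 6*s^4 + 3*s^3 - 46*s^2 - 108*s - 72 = (s - 3)*(s^4 + 9*s^3 + 30*s^2 + 44*s + 24) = (s - 3)*(s + 2)*(s^3 + 7*s^2 + 16*s + 12) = (s - 3)*(s + 2)*(s + 3)*(s^2 + 4*s + 4) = (s - 3)*(s + 2)^2*(s + 3)*(s + 2)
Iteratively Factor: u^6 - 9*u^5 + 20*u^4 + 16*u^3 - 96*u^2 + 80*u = (u + 2)*(u^5 - 11*u^4 + 42*u^3 - 68*u^2 + 40*u) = u*(u + 2)*(u^4 - 11*u^3 + 42*u^2 - 68*u + 40) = u*(u - 2)*(u + 2)*(u^3 - 9*u^2 + 24*u - 20) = u*(u - 5)*(u - 2)*(u + 2)*(u^2 - 4*u + 4) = u*(u - 5)*(u - 2)^2*(u + 2)*(u - 2)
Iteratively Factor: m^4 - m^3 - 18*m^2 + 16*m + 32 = (m - 4)*(m^3 + 3*m^2 - 6*m - 8) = (m - 4)*(m + 4)*(m^2 - m - 2) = (m - 4)*(m + 1)*(m + 4)*(m - 2)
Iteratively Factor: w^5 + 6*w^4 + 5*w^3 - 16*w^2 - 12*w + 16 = (w + 2)*(w^4 + 4*w^3 - 3*w^2 - 10*w + 8) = (w + 2)^2*(w^3 + 2*w^2 - 7*w + 4) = (w + 2)^2*(w + 4)*(w^2 - 2*w + 1) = (w - 1)*(w + 2)^2*(w + 4)*(w - 1)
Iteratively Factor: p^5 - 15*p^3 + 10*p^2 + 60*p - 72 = (p + 3)*(p^4 - 3*p^3 - 6*p^2 + 28*p - 24) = (p - 2)*(p + 3)*(p^3 - p^2 - 8*p + 12) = (p - 2)^2*(p + 3)*(p^2 + p - 6) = (p - 2)^3*(p + 3)*(p + 3)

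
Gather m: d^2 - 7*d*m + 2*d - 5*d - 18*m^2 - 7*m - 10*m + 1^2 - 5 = d^2 - 3*d - 18*m^2 + m*(-7*d - 17) - 4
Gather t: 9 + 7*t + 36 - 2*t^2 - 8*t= -2*t^2 - t + 45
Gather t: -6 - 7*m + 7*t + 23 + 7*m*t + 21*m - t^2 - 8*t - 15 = 14*m - t^2 + t*(7*m - 1) + 2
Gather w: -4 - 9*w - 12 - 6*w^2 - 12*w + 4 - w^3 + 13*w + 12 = -w^3 - 6*w^2 - 8*w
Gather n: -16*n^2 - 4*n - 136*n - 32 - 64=-16*n^2 - 140*n - 96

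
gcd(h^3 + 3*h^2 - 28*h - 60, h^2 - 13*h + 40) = h - 5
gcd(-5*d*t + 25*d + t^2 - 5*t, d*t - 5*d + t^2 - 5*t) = t - 5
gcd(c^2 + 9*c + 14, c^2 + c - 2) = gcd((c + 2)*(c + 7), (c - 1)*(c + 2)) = c + 2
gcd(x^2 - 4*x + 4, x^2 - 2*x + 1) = 1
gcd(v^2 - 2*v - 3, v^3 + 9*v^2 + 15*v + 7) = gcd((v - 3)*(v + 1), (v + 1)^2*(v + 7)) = v + 1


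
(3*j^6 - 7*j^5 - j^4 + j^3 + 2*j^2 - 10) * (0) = 0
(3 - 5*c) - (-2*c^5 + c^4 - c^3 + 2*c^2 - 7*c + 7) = 2*c^5 - c^4 + c^3 - 2*c^2 + 2*c - 4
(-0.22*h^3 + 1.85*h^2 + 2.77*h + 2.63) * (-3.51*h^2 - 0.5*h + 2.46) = 0.7722*h^5 - 6.3835*h^4 - 11.1889*h^3 - 6.0653*h^2 + 5.4992*h + 6.4698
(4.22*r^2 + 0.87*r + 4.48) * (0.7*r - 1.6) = 2.954*r^3 - 6.143*r^2 + 1.744*r - 7.168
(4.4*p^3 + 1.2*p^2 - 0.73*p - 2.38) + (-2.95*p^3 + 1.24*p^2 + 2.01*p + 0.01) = 1.45*p^3 + 2.44*p^2 + 1.28*p - 2.37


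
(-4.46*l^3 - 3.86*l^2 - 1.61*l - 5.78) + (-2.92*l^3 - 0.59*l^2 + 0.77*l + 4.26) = -7.38*l^3 - 4.45*l^2 - 0.84*l - 1.52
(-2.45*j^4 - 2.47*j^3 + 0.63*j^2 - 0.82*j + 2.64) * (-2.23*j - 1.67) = 5.4635*j^5 + 9.5996*j^4 + 2.72*j^3 + 0.7765*j^2 - 4.5178*j - 4.4088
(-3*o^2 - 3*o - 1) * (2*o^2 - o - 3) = -6*o^4 - 3*o^3 + 10*o^2 + 10*o + 3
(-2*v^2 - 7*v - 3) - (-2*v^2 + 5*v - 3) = -12*v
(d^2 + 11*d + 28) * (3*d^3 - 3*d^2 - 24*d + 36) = 3*d^5 + 30*d^4 + 27*d^3 - 312*d^2 - 276*d + 1008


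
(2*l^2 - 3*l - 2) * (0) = 0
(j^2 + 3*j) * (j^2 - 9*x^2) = j^4 + 3*j^3 - 9*j^2*x^2 - 27*j*x^2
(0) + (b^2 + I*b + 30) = b^2 + I*b + 30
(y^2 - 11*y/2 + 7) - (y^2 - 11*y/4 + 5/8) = 51/8 - 11*y/4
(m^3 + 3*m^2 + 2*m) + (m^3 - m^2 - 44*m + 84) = 2*m^3 + 2*m^2 - 42*m + 84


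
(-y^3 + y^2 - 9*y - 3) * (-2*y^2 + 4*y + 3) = 2*y^5 - 6*y^4 + 19*y^3 - 27*y^2 - 39*y - 9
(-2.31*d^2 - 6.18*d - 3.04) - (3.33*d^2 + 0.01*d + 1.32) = -5.64*d^2 - 6.19*d - 4.36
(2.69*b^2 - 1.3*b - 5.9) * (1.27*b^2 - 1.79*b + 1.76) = 3.4163*b^4 - 6.4661*b^3 - 0.4316*b^2 + 8.273*b - 10.384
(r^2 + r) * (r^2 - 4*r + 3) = r^4 - 3*r^3 - r^2 + 3*r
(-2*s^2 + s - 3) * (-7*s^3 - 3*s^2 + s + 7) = 14*s^5 - s^4 + 16*s^3 - 4*s^2 + 4*s - 21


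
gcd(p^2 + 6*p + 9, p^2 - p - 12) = p + 3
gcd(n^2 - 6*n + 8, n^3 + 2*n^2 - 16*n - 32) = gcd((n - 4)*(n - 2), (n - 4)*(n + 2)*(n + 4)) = n - 4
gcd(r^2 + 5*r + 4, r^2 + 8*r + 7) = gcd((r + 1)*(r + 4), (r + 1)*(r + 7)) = r + 1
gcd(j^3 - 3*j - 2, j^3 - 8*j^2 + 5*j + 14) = j^2 - j - 2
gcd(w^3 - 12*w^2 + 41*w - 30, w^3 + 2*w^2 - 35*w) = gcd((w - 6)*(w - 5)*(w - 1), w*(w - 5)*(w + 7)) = w - 5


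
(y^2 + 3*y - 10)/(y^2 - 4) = (y + 5)/(y + 2)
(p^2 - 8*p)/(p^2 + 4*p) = (p - 8)/(p + 4)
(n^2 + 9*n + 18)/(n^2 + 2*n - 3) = (n + 6)/(n - 1)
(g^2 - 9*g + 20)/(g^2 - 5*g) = (g - 4)/g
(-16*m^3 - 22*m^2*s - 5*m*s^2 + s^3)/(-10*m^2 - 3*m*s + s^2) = (-8*m^2 - 7*m*s + s^2)/(-5*m + s)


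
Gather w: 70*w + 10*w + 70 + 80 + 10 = 80*w + 160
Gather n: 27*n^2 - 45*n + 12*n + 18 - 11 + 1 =27*n^2 - 33*n + 8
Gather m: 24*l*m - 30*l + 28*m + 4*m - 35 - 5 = -30*l + m*(24*l + 32) - 40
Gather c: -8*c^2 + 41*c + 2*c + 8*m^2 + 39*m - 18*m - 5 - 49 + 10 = -8*c^2 + 43*c + 8*m^2 + 21*m - 44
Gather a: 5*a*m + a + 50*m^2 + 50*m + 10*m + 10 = a*(5*m + 1) + 50*m^2 + 60*m + 10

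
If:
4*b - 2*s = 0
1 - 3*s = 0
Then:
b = 1/6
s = 1/3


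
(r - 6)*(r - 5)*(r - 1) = r^3 - 12*r^2 + 41*r - 30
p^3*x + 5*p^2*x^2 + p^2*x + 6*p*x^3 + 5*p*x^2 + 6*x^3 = (p + 2*x)*(p + 3*x)*(p*x + x)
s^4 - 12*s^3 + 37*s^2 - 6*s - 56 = (s - 7)*(s - 4)*(s - 2)*(s + 1)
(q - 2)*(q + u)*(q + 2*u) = q^3 + 3*q^2*u - 2*q^2 + 2*q*u^2 - 6*q*u - 4*u^2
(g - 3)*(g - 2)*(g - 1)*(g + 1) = g^4 - 5*g^3 + 5*g^2 + 5*g - 6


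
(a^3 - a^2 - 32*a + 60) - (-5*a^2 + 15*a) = a^3 + 4*a^2 - 47*a + 60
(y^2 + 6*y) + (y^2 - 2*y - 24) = 2*y^2 + 4*y - 24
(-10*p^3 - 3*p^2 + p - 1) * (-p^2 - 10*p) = 10*p^5 + 103*p^4 + 29*p^3 - 9*p^2 + 10*p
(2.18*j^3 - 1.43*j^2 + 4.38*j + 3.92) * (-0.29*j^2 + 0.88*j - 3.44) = -0.6322*j^5 + 2.3331*j^4 - 10.0278*j^3 + 7.6368*j^2 - 11.6176*j - 13.4848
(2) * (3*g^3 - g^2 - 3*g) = 6*g^3 - 2*g^2 - 6*g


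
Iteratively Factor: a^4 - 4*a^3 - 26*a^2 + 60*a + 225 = (a + 3)*(a^3 - 7*a^2 - 5*a + 75) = (a - 5)*(a + 3)*(a^2 - 2*a - 15) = (a - 5)^2*(a + 3)*(a + 3)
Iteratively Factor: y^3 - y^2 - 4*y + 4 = (y + 2)*(y^2 - 3*y + 2) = (y - 1)*(y + 2)*(y - 2)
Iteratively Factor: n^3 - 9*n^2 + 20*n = (n - 5)*(n^2 - 4*n) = n*(n - 5)*(n - 4)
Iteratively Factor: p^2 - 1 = (p - 1)*(p + 1)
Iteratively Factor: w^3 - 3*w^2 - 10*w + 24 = (w - 4)*(w^2 + w - 6) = (w - 4)*(w - 2)*(w + 3)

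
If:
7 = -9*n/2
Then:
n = -14/9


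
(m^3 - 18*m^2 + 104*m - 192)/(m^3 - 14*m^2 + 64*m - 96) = (m - 8)/(m - 4)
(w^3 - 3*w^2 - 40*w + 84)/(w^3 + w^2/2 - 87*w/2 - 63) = 2*(w - 2)/(2*w + 3)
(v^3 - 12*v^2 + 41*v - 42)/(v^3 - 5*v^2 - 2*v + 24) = (v^2 - 9*v + 14)/(v^2 - 2*v - 8)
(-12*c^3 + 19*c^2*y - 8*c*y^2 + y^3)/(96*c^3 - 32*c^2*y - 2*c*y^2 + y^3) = (3*c^2 - 4*c*y + y^2)/(-24*c^2 + 2*c*y + y^2)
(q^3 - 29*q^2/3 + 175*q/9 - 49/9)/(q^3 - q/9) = (3*q^2 - 28*q + 49)/(q*(3*q + 1))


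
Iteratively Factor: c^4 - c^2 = (c - 1)*(c^3 + c^2) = (c - 1)*(c + 1)*(c^2) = c*(c - 1)*(c + 1)*(c)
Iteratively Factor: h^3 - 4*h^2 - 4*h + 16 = (h - 2)*(h^2 - 2*h - 8) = (h - 4)*(h - 2)*(h + 2)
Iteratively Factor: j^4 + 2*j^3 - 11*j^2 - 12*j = (j + 4)*(j^3 - 2*j^2 - 3*j) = (j - 3)*(j + 4)*(j^2 + j) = (j - 3)*(j + 1)*(j + 4)*(j)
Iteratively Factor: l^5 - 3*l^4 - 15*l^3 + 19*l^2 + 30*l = (l - 5)*(l^4 + 2*l^3 - 5*l^2 - 6*l) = (l - 5)*(l + 1)*(l^3 + l^2 - 6*l) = l*(l - 5)*(l + 1)*(l^2 + l - 6) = l*(l - 5)*(l - 2)*(l + 1)*(l + 3)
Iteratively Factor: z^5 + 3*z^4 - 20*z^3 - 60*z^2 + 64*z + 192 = (z + 3)*(z^4 - 20*z^2 + 64) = (z + 3)*(z + 4)*(z^3 - 4*z^2 - 4*z + 16) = (z - 2)*(z + 3)*(z + 4)*(z^2 - 2*z - 8) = (z - 2)*(z + 2)*(z + 3)*(z + 4)*(z - 4)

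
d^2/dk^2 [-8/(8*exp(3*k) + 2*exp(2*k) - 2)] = 16*(-2*(6*exp(k) + 1)^2*exp(2*k) + (9*exp(k) + 1)*(4*exp(3*k) + exp(2*k) - 1))*exp(2*k)/(4*exp(3*k) + exp(2*k) - 1)^3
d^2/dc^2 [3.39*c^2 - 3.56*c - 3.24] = 6.78000000000000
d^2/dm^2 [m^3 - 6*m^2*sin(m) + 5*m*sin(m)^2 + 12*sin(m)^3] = 6*m^2*sin(m) - 24*m*cos(m) + 10*m*cos(2*m) + 6*m - 21*sin(m) + 10*sin(2*m) + 27*sin(3*m)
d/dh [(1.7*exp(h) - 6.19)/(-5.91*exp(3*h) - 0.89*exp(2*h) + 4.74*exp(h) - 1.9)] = (20.094*exp(3*h) - 108.2357*exp(2*h) - 11.0182*exp(h) + 26.1106)*exp(h)/(34.9281*exp(6*h) + 10.5198*exp(5*h) - 55.2347*exp(4*h) + 14.0208*exp(3*h) + 25.8496*exp(2*h) - 18.012*exp(h) + 3.61)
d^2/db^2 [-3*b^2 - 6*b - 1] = -6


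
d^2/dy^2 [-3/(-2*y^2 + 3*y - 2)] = 6*(-4*y^2 + 6*y + (4*y - 3)^2 - 4)/(2*y^2 - 3*y + 2)^3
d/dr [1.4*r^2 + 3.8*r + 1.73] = 2.8*r + 3.8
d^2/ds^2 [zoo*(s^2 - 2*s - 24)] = zoo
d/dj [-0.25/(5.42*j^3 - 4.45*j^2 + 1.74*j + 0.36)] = (4.065*j^2 - 2.225*j + 0.435)/(5.42*j^3 - 4.45*j^2 + 1.74*j + 0.36)^2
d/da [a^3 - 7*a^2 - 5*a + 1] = 3*a^2 - 14*a - 5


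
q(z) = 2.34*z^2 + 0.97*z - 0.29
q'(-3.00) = -13.07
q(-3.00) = 17.86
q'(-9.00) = -41.15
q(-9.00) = 180.52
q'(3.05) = 15.24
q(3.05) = 24.44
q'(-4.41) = -19.67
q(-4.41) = 40.94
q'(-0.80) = -2.77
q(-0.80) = 0.43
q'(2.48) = 12.58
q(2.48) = 16.51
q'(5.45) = 26.48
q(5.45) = 74.50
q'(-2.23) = -9.47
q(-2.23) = 9.18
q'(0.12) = 1.53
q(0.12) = -0.14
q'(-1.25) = -4.88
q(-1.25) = 2.15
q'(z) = 4.68*z + 0.97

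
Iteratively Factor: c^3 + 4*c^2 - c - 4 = (c + 4)*(c^2 - 1) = (c + 1)*(c + 4)*(c - 1)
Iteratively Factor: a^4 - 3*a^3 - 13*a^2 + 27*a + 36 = (a - 3)*(a^3 - 13*a - 12) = (a - 4)*(a - 3)*(a^2 + 4*a + 3) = (a - 4)*(a - 3)*(a + 3)*(a + 1)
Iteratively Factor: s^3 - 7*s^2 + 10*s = (s - 5)*(s^2 - 2*s) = (s - 5)*(s - 2)*(s)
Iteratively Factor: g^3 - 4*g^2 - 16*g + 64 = (g - 4)*(g^2 - 16) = (g - 4)^2*(g + 4)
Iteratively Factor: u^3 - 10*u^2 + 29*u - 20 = (u - 5)*(u^2 - 5*u + 4) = (u - 5)*(u - 1)*(u - 4)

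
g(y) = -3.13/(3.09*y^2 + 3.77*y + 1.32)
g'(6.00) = 0.01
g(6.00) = -0.02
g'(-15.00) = -0.00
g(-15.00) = -0.00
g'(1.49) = 0.21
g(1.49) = -0.23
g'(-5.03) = -0.02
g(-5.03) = -0.05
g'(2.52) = 0.07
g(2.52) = -0.10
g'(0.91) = 0.55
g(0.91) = -0.43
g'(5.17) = 0.01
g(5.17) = -0.03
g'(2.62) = 0.06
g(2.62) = -0.10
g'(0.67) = 0.90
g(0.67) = -0.60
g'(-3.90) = -0.06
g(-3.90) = -0.09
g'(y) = -3.13*(-6.18*y - 3.77)/(3.09*y^2 + 3.77*y + 1.32)^2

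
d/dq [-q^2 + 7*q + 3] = 7 - 2*q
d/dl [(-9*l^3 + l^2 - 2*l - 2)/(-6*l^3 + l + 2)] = (6*l^4 - 42*l^3 - 89*l^2 + 4*l - 2)/(36*l^6 - 12*l^4 - 24*l^3 + l^2 + 4*l + 4)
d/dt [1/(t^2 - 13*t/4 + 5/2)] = 4*(13 - 8*t)/(4*t^2 - 13*t + 10)^2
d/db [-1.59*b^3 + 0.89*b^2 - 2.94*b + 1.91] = -4.77*b^2 + 1.78*b - 2.94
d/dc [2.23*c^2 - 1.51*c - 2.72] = 4.46*c - 1.51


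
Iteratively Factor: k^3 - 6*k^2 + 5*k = (k)*(k^2 - 6*k + 5) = k*(k - 1)*(k - 5)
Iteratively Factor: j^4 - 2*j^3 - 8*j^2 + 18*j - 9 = (j - 1)*(j^3 - j^2 - 9*j + 9) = (j - 1)*(j + 3)*(j^2 - 4*j + 3) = (j - 3)*(j - 1)*(j + 3)*(j - 1)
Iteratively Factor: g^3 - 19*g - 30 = (g - 5)*(g^2 + 5*g + 6) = (g - 5)*(g + 2)*(g + 3)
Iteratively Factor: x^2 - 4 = (x + 2)*(x - 2)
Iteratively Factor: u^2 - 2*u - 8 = (u + 2)*(u - 4)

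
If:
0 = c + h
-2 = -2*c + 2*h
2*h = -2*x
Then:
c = 1/2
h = -1/2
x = 1/2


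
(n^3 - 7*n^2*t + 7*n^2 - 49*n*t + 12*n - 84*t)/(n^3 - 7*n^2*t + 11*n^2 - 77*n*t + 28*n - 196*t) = (n + 3)/(n + 7)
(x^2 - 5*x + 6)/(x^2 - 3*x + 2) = (x - 3)/(x - 1)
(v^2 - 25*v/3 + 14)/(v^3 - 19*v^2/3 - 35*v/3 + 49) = (v - 6)/(v^2 - 4*v - 21)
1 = 1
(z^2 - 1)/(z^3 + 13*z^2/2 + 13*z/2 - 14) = 2*(z + 1)/(2*z^2 + 15*z + 28)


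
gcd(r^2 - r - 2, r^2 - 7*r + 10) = r - 2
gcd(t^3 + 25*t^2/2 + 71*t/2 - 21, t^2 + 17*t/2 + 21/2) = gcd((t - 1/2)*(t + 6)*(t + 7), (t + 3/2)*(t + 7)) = t + 7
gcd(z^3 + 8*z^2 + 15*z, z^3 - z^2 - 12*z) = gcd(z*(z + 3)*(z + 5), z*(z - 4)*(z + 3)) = z^2 + 3*z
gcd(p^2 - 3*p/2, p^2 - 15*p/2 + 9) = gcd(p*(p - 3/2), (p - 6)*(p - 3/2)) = p - 3/2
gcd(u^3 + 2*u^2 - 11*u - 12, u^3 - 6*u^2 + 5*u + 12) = u^2 - 2*u - 3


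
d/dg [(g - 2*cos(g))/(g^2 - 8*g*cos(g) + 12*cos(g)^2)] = -(6*sin(g) + 1)/(g - 6*cos(g))^2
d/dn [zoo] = 0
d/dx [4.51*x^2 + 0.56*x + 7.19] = 9.02*x + 0.56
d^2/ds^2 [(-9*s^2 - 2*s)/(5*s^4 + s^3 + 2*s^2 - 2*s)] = 2*(-675*s^5 - 435*s^4 + s^3 - 606*s^2 - 126*s - 48)/(125*s^9 + 75*s^8 + 165*s^7 - 89*s^6 + 6*s^5 - 114*s^4 + 44*s^3 - 12*s^2 + 24*s - 8)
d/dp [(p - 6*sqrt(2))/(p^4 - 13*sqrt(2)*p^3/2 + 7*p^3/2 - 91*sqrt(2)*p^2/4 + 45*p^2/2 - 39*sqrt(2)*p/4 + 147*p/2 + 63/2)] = 4*(4*p^4 - 26*sqrt(2)*p^3 + 14*p^3 - 91*sqrt(2)*p^2 + 90*p^2 - 39*sqrt(2)*p + 294*p - (p - 6*sqrt(2))*(16*p^3 - 78*sqrt(2)*p^2 + 42*p^2 - 182*sqrt(2)*p + 180*p - 39*sqrt(2) + 294) + 126)/(4*p^4 - 26*sqrt(2)*p^3 + 14*p^3 - 91*sqrt(2)*p^2 + 90*p^2 - 39*sqrt(2)*p + 294*p + 126)^2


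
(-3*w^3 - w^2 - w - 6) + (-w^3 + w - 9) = -4*w^3 - w^2 - 15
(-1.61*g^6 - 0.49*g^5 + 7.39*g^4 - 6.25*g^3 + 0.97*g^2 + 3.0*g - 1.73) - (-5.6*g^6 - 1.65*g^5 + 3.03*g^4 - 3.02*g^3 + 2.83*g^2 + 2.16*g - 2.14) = 3.99*g^6 + 1.16*g^5 + 4.36*g^4 - 3.23*g^3 - 1.86*g^2 + 0.84*g + 0.41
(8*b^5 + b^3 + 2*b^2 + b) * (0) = 0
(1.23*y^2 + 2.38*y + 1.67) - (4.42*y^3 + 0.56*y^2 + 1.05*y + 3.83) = -4.42*y^3 + 0.67*y^2 + 1.33*y - 2.16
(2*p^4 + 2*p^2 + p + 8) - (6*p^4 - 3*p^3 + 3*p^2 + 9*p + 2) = -4*p^4 + 3*p^3 - p^2 - 8*p + 6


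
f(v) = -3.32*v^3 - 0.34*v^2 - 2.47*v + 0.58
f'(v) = -9.96*v^2 - 0.68*v - 2.47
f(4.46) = -311.74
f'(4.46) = -203.62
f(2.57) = -64.37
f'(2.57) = -70.00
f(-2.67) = 67.94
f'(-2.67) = -71.66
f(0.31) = -0.32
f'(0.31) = -3.64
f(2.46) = -56.98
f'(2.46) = -64.42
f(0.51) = -1.21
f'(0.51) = -5.41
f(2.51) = -60.26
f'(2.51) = -66.93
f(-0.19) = 1.06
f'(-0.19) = -2.70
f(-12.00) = 5718.22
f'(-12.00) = -1428.55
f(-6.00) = 720.28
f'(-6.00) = -356.95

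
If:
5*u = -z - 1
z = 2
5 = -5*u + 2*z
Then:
No Solution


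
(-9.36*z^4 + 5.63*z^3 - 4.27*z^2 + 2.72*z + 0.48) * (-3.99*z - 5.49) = 37.3464*z^5 + 28.9227*z^4 - 13.8714*z^3 + 12.5895*z^2 - 16.848*z - 2.6352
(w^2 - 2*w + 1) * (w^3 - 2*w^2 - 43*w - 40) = w^5 - 4*w^4 - 38*w^3 + 44*w^2 + 37*w - 40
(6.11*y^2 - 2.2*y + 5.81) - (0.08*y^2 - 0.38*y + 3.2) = 6.03*y^2 - 1.82*y + 2.61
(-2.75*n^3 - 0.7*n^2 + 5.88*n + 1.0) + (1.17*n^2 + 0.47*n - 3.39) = -2.75*n^3 + 0.47*n^2 + 6.35*n - 2.39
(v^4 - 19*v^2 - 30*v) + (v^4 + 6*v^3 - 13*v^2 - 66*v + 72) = 2*v^4 + 6*v^3 - 32*v^2 - 96*v + 72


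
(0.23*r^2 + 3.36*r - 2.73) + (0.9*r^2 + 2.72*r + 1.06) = 1.13*r^2 + 6.08*r - 1.67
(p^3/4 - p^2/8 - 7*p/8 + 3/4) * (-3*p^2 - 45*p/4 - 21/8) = -3*p^5/4 - 39*p^4/16 + 27*p^3/8 + 507*p^2/64 - 393*p/64 - 63/32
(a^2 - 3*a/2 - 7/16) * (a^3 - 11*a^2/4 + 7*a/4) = a^5 - 17*a^4/4 + 87*a^3/16 - 91*a^2/64 - 49*a/64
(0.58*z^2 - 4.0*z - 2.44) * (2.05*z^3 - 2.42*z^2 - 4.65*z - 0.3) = 1.189*z^5 - 9.6036*z^4 + 1.981*z^3 + 24.3308*z^2 + 12.546*z + 0.732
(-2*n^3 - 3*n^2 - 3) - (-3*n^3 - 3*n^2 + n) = n^3 - n - 3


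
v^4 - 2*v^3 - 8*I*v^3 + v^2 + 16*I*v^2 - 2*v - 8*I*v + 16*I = (v - 2)*(v - 8*I)*(v - I)*(v + I)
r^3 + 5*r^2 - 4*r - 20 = (r - 2)*(r + 2)*(r + 5)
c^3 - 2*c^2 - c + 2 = (c - 2)*(c - 1)*(c + 1)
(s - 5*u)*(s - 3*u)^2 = s^3 - 11*s^2*u + 39*s*u^2 - 45*u^3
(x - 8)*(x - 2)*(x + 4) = x^3 - 6*x^2 - 24*x + 64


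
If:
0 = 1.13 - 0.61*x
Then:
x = 1.85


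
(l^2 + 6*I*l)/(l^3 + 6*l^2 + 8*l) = (l + 6*I)/(l^2 + 6*l + 8)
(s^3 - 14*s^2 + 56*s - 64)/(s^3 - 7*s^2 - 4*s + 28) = (s^2 - 12*s + 32)/(s^2 - 5*s - 14)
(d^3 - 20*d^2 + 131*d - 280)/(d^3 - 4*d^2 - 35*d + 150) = (d^2 - 15*d + 56)/(d^2 + d - 30)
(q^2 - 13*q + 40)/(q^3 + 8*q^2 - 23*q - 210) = (q - 8)/(q^2 + 13*q + 42)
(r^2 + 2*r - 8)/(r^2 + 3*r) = (r^2 + 2*r - 8)/(r*(r + 3))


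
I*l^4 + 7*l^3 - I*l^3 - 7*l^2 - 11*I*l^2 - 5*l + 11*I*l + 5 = (l - 1)*(l - 5*I)*(l - I)*(I*l + 1)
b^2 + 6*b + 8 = (b + 2)*(b + 4)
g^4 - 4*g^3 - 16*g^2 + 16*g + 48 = (g - 6)*(g - 2)*(g + 2)^2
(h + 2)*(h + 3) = h^2 + 5*h + 6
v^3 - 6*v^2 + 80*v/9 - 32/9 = (v - 4)*(v - 4/3)*(v - 2/3)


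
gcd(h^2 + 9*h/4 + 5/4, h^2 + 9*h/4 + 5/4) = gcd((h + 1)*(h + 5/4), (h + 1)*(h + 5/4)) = h^2 + 9*h/4 + 5/4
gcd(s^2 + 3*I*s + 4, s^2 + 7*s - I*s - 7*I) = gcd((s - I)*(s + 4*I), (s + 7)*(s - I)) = s - I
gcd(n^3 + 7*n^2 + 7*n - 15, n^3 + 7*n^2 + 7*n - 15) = n^3 + 7*n^2 + 7*n - 15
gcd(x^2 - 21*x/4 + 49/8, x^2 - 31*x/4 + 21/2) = x - 7/4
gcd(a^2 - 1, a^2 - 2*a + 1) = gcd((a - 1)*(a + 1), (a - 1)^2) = a - 1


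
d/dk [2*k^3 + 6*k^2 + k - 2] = 6*k^2 + 12*k + 1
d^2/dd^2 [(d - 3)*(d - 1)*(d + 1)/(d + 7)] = 2*(d^3 + 21*d^2 + 147*d - 137)/(d^3 + 21*d^2 + 147*d + 343)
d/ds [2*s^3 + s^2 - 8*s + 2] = 6*s^2 + 2*s - 8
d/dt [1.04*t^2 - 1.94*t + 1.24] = 2.08*t - 1.94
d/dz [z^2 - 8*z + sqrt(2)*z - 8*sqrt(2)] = 2*z - 8 + sqrt(2)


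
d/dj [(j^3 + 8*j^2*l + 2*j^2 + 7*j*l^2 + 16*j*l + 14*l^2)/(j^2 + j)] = (j^4 + 2*j^3 - 7*j^2*l^2 - 8*j^2*l + 2*j^2 - 28*j*l^2 - 14*l^2)/(j^2*(j^2 + 2*j + 1))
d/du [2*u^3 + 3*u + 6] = 6*u^2 + 3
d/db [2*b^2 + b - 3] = 4*b + 1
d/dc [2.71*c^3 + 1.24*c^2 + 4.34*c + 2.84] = 8.13*c^2 + 2.48*c + 4.34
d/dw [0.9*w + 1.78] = 0.900000000000000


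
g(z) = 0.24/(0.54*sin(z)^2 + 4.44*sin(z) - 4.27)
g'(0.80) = -1.34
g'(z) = 0.24*(-1.08*sin(z)*cos(z) - 4.44*cos(z))/(0.54*sin(z)^2 + 4.44*sin(z) - 4.27)^2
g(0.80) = -0.30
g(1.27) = 0.52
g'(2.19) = 8.44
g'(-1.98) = 0.01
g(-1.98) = -0.03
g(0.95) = -0.80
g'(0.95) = -8.19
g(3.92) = -0.03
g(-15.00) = -0.03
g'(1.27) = -1.81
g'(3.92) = 0.01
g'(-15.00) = 0.01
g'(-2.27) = 0.01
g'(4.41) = 0.00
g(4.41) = -0.03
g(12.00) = -0.04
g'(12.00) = -0.02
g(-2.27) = -0.03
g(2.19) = -0.81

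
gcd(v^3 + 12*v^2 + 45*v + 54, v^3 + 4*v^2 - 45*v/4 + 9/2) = v + 6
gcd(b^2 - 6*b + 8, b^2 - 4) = b - 2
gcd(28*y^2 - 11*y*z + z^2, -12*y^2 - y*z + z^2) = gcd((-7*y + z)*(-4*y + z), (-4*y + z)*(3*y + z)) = 4*y - z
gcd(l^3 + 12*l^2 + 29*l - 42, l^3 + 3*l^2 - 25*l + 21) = l^2 + 6*l - 7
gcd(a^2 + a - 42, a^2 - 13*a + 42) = a - 6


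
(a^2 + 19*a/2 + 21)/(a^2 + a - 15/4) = 2*(2*a^2 + 19*a + 42)/(4*a^2 + 4*a - 15)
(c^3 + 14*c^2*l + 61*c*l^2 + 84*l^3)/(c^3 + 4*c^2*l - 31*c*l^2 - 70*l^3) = (c^2 + 7*c*l + 12*l^2)/(c^2 - 3*c*l - 10*l^2)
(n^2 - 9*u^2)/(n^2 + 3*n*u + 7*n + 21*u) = (n - 3*u)/(n + 7)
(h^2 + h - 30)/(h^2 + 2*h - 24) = (h - 5)/(h - 4)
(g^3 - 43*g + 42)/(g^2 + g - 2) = (g^2 + g - 42)/(g + 2)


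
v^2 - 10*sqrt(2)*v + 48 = (v - 6*sqrt(2))*(v - 4*sqrt(2))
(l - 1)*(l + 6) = l^2 + 5*l - 6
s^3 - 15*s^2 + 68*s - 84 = (s - 7)*(s - 6)*(s - 2)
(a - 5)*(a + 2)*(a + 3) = a^3 - 19*a - 30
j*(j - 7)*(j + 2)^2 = j^4 - 3*j^3 - 24*j^2 - 28*j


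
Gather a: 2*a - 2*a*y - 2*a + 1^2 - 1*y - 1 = -2*a*y - y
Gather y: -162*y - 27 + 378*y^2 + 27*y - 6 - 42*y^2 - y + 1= 336*y^2 - 136*y - 32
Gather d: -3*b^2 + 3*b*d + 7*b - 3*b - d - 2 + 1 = -3*b^2 + 4*b + d*(3*b - 1) - 1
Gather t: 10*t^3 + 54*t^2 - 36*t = 10*t^3 + 54*t^2 - 36*t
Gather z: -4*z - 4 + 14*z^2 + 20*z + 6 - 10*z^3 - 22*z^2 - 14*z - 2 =-10*z^3 - 8*z^2 + 2*z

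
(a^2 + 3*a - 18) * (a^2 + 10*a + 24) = a^4 + 13*a^3 + 36*a^2 - 108*a - 432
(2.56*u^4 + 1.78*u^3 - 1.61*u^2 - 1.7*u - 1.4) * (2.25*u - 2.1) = 5.76*u^5 - 1.371*u^4 - 7.3605*u^3 - 0.444*u^2 + 0.42*u + 2.94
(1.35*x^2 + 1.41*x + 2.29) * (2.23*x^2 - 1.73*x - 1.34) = 3.0105*x^4 + 0.8088*x^3 + 0.8584*x^2 - 5.8511*x - 3.0686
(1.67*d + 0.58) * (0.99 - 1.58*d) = -2.6386*d^2 + 0.7369*d + 0.5742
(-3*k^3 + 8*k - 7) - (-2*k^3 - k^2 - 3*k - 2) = -k^3 + k^2 + 11*k - 5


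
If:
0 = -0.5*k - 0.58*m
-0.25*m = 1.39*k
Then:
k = 0.00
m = 0.00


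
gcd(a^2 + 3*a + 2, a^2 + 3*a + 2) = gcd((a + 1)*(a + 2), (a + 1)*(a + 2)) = a^2 + 3*a + 2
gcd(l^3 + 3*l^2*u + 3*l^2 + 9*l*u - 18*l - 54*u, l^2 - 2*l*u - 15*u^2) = l + 3*u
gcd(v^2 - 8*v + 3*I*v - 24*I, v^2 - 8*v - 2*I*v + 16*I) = v - 8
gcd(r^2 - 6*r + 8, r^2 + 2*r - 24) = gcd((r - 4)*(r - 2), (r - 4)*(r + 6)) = r - 4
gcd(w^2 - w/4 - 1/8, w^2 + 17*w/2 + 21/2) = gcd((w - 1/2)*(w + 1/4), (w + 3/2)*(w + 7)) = 1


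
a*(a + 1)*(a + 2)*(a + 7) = a^4 + 10*a^3 + 23*a^2 + 14*a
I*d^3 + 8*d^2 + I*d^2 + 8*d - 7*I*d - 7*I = (d - 7*I)*(d - I)*(I*d + I)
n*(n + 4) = n^2 + 4*n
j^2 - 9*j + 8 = (j - 8)*(j - 1)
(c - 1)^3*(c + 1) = c^4 - 2*c^3 + 2*c - 1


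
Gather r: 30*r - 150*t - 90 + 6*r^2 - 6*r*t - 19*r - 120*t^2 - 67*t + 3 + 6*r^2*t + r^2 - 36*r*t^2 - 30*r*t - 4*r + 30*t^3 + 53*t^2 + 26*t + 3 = r^2*(6*t + 7) + r*(-36*t^2 - 36*t + 7) + 30*t^3 - 67*t^2 - 191*t - 84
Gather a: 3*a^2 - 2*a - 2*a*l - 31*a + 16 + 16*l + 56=3*a^2 + a*(-2*l - 33) + 16*l + 72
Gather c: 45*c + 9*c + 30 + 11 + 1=54*c + 42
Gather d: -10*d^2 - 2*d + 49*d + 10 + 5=-10*d^2 + 47*d + 15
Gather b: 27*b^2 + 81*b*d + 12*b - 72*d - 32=27*b^2 + b*(81*d + 12) - 72*d - 32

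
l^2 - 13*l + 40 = (l - 8)*(l - 5)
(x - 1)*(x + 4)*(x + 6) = x^3 + 9*x^2 + 14*x - 24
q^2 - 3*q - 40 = (q - 8)*(q + 5)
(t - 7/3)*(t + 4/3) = t^2 - t - 28/9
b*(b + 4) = b^2 + 4*b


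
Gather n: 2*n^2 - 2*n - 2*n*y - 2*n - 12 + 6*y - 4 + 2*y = 2*n^2 + n*(-2*y - 4) + 8*y - 16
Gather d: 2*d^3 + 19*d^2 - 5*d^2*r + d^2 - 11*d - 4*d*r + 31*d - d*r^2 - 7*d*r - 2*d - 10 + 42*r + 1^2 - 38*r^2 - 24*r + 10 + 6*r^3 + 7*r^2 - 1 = 2*d^3 + d^2*(20 - 5*r) + d*(-r^2 - 11*r + 18) + 6*r^3 - 31*r^2 + 18*r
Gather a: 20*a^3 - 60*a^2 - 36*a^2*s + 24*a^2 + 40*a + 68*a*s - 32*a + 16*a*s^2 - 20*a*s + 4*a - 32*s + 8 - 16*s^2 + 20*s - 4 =20*a^3 + a^2*(-36*s - 36) + a*(16*s^2 + 48*s + 12) - 16*s^2 - 12*s + 4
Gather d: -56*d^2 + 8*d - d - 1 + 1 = -56*d^2 + 7*d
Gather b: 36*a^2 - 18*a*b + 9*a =36*a^2 - 18*a*b + 9*a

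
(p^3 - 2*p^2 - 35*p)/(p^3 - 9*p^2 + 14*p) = (p + 5)/(p - 2)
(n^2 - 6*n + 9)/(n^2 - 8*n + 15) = (n - 3)/(n - 5)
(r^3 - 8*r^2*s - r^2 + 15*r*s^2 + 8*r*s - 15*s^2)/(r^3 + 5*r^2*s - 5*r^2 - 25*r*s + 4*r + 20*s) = (r^2 - 8*r*s + 15*s^2)/(r^2 + 5*r*s - 4*r - 20*s)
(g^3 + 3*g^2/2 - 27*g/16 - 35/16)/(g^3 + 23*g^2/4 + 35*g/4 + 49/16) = (4*g^2 - g - 5)/(4*g^2 + 16*g + 7)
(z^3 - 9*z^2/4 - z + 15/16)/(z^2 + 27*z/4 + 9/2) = (z^2 - 3*z + 5/4)/(z + 6)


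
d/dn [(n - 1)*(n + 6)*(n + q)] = 3*n^2 + 2*n*q + 10*n + 5*q - 6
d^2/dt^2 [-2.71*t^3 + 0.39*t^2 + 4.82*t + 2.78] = 0.78 - 16.26*t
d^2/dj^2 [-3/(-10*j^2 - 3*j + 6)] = 6*(-100*j^2 - 30*j + (20*j + 3)^2 + 60)/(10*j^2 + 3*j - 6)^3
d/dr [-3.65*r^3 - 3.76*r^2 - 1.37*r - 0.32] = -10.95*r^2 - 7.52*r - 1.37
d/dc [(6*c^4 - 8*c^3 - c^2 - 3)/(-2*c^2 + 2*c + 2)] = (-12*c^5 + 26*c^4 + 8*c^3 - 25*c^2 - 8*c + 3)/(2*(c^4 - 2*c^3 - c^2 + 2*c + 1))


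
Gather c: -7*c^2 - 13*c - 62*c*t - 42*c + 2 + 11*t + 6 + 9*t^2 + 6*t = -7*c^2 + c*(-62*t - 55) + 9*t^2 + 17*t + 8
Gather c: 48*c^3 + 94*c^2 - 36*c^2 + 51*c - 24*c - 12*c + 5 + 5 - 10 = 48*c^3 + 58*c^2 + 15*c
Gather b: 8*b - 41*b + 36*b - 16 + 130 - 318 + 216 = 3*b + 12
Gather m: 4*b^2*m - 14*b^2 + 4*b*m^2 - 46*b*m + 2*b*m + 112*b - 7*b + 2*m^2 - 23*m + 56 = -14*b^2 + 105*b + m^2*(4*b + 2) + m*(4*b^2 - 44*b - 23) + 56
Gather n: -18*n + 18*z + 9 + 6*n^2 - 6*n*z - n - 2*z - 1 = 6*n^2 + n*(-6*z - 19) + 16*z + 8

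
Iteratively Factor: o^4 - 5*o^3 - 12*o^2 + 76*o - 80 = (o - 2)*(o^3 - 3*o^2 - 18*o + 40) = (o - 2)^2*(o^2 - o - 20) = (o - 5)*(o - 2)^2*(o + 4)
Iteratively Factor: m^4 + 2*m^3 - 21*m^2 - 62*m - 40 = (m - 5)*(m^3 + 7*m^2 + 14*m + 8) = (m - 5)*(m + 4)*(m^2 + 3*m + 2) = (m - 5)*(m + 1)*(m + 4)*(m + 2)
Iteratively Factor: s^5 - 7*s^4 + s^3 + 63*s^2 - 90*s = (s - 2)*(s^4 - 5*s^3 - 9*s^2 + 45*s) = (s - 2)*(s + 3)*(s^3 - 8*s^2 + 15*s) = (s - 5)*(s - 2)*(s + 3)*(s^2 - 3*s) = s*(s - 5)*(s - 2)*(s + 3)*(s - 3)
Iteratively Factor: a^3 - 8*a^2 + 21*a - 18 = (a - 3)*(a^2 - 5*a + 6) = (a - 3)*(a - 2)*(a - 3)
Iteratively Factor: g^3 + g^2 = (g)*(g^2 + g) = g^2*(g + 1)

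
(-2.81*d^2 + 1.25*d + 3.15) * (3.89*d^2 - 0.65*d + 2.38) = -10.9309*d^4 + 6.689*d^3 + 4.7532*d^2 + 0.9275*d + 7.497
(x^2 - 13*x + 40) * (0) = 0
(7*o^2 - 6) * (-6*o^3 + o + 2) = -42*o^5 + 43*o^3 + 14*o^2 - 6*o - 12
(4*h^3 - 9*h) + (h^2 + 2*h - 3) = 4*h^3 + h^2 - 7*h - 3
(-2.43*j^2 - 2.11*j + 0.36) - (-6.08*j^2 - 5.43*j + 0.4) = 3.65*j^2 + 3.32*j - 0.04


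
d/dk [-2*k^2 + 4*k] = 4 - 4*k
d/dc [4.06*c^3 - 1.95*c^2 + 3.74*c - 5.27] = 12.18*c^2 - 3.9*c + 3.74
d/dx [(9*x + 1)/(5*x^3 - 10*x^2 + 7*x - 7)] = 5*(-18*x^3 + 15*x^2 + 4*x - 14)/(25*x^6 - 100*x^5 + 170*x^4 - 210*x^3 + 189*x^2 - 98*x + 49)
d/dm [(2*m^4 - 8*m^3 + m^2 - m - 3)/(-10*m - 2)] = (-30*m^4 + 72*m^3 + 19*m^2 - 2*m - 14)/(2*(25*m^2 + 10*m + 1))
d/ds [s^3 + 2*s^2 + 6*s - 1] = 3*s^2 + 4*s + 6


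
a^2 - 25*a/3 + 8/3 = (a - 8)*(a - 1/3)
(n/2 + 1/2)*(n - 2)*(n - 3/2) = n^3/2 - 5*n^2/4 - n/4 + 3/2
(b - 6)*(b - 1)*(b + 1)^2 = b^4 - 5*b^3 - 7*b^2 + 5*b + 6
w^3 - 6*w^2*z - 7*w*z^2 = w*(w - 7*z)*(w + z)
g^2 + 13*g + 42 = (g + 6)*(g + 7)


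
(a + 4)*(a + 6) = a^2 + 10*a + 24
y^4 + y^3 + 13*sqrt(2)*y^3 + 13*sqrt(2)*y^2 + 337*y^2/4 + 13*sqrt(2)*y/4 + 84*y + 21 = (y + 1/2)^2*(y + 6*sqrt(2))*(y + 7*sqrt(2))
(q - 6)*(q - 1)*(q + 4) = q^3 - 3*q^2 - 22*q + 24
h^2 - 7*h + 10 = (h - 5)*(h - 2)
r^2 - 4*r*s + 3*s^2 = (r - 3*s)*(r - s)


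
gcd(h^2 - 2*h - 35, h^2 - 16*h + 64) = 1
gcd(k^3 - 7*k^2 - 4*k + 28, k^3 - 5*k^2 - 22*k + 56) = k^2 - 9*k + 14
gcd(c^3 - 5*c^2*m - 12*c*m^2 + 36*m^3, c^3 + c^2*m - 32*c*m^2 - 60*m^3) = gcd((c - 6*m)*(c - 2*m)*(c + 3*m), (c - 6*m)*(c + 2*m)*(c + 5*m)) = c - 6*m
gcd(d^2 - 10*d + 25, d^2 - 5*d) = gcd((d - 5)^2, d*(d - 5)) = d - 5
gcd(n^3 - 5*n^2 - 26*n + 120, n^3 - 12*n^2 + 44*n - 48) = n^2 - 10*n + 24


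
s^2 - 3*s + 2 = (s - 2)*(s - 1)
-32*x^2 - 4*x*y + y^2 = (-8*x + y)*(4*x + y)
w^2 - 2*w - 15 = (w - 5)*(w + 3)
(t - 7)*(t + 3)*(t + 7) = t^3 + 3*t^2 - 49*t - 147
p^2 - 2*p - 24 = (p - 6)*(p + 4)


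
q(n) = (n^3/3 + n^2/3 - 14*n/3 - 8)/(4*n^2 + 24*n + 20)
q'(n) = (-8*n - 24)*(n^3/3 + n^2/3 - 14*n/3 - 8)/(4*n^2 + 24*n + 20)^2 + (n^2 + 2*n/3 - 14/3)/(4*n^2 + 24*n + 20) = (n^4 + 12*n^3 + 35*n^2 + 58*n + 74)/(12*(n^4 + 12*n^3 + 46*n^2 + 60*n + 25))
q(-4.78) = 4.35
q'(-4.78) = -23.15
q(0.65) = -0.29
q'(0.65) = 0.12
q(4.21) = 0.02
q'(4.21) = 0.08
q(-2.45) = -0.04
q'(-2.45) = 0.01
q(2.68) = -0.10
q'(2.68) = 0.08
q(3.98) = -0.00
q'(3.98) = 0.08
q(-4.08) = 0.53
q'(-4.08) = -1.22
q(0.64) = -0.29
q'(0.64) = 0.13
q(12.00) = 0.63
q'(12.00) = 0.08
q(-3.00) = 0.00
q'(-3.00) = -0.15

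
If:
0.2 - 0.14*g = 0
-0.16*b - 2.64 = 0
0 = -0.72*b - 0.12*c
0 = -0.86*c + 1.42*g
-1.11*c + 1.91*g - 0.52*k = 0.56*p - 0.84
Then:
No Solution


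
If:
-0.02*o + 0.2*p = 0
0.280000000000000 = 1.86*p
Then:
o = 1.51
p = 0.15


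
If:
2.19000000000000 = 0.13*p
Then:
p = 16.85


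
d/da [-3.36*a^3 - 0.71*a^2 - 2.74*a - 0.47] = -10.08*a^2 - 1.42*a - 2.74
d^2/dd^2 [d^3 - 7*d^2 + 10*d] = 6*d - 14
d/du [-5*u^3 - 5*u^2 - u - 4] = -15*u^2 - 10*u - 1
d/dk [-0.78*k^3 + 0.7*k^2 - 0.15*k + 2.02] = -2.34*k^2 + 1.4*k - 0.15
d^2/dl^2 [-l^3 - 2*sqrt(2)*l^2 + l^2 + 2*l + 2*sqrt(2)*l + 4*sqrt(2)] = -6*l - 4*sqrt(2) + 2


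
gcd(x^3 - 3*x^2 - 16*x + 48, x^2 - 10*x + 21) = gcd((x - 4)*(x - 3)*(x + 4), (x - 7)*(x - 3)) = x - 3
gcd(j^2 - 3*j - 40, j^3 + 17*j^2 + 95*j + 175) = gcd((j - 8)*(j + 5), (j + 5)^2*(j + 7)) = j + 5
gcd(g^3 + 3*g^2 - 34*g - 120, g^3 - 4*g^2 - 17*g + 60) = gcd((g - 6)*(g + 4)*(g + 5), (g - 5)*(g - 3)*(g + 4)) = g + 4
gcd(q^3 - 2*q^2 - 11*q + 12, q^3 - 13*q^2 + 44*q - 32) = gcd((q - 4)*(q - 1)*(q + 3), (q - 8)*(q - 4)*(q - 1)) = q^2 - 5*q + 4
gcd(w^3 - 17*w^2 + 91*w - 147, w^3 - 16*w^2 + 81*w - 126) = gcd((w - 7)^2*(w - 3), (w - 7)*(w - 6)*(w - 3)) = w^2 - 10*w + 21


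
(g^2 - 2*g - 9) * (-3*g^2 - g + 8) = -3*g^4 + 5*g^3 + 37*g^2 - 7*g - 72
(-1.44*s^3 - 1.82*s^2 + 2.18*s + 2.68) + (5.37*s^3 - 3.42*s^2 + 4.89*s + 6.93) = 3.93*s^3 - 5.24*s^2 + 7.07*s + 9.61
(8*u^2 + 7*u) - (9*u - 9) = 8*u^2 - 2*u + 9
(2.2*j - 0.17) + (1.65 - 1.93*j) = 0.27*j + 1.48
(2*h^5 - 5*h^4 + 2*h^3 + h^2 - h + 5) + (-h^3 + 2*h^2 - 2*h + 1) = 2*h^5 - 5*h^4 + h^3 + 3*h^2 - 3*h + 6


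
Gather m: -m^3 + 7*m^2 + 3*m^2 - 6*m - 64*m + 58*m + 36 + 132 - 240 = -m^3 + 10*m^2 - 12*m - 72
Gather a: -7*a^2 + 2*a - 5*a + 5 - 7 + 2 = -7*a^2 - 3*a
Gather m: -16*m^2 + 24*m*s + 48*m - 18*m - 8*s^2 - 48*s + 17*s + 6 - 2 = -16*m^2 + m*(24*s + 30) - 8*s^2 - 31*s + 4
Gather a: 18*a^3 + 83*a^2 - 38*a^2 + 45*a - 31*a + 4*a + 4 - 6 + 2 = 18*a^3 + 45*a^2 + 18*a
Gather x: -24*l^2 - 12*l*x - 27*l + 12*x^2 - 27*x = -24*l^2 - 27*l + 12*x^2 + x*(-12*l - 27)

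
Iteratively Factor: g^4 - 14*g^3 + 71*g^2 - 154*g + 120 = (g - 2)*(g^3 - 12*g^2 + 47*g - 60) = (g - 5)*(g - 2)*(g^2 - 7*g + 12) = (g - 5)*(g - 4)*(g - 2)*(g - 3)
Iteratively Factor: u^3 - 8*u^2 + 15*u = (u - 5)*(u^2 - 3*u) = u*(u - 5)*(u - 3)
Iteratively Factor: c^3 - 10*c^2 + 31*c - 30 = (c - 2)*(c^2 - 8*c + 15) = (c - 3)*(c - 2)*(c - 5)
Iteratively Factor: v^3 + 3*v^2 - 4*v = (v)*(v^2 + 3*v - 4) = v*(v - 1)*(v + 4)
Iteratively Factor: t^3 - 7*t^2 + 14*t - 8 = (t - 1)*(t^2 - 6*t + 8) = (t - 2)*(t - 1)*(t - 4)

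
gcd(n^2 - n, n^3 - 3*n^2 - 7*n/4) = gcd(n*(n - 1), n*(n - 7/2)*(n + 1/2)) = n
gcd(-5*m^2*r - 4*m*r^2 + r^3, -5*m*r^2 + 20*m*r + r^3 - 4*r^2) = -5*m*r + r^2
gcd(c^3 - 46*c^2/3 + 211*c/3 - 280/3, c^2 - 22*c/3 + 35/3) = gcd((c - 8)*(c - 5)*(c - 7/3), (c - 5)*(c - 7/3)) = c^2 - 22*c/3 + 35/3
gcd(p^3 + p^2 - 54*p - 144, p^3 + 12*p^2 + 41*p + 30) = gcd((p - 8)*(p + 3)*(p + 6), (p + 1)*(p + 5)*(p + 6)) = p + 6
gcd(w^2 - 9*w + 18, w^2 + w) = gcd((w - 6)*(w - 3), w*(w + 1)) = 1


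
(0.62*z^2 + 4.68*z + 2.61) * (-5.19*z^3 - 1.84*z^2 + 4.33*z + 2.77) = -3.2178*z^5 - 25.43*z^4 - 19.4725*z^3 + 17.1794*z^2 + 24.2649*z + 7.2297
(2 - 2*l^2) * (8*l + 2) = -16*l^3 - 4*l^2 + 16*l + 4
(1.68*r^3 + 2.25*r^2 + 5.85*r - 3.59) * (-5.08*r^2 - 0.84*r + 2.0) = -8.5344*r^5 - 12.8412*r^4 - 28.248*r^3 + 17.8232*r^2 + 14.7156*r - 7.18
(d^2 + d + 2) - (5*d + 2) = d^2 - 4*d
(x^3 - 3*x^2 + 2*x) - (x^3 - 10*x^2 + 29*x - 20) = 7*x^2 - 27*x + 20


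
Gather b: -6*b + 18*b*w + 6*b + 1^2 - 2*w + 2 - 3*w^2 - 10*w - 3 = 18*b*w - 3*w^2 - 12*w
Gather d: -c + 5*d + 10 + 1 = -c + 5*d + 11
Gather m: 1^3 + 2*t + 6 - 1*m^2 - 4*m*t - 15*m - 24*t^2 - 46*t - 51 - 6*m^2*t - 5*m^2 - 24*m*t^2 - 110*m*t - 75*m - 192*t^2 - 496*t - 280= m^2*(-6*t - 6) + m*(-24*t^2 - 114*t - 90) - 216*t^2 - 540*t - 324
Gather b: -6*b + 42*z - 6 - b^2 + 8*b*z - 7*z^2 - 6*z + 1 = -b^2 + b*(8*z - 6) - 7*z^2 + 36*z - 5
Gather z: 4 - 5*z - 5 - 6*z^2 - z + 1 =-6*z^2 - 6*z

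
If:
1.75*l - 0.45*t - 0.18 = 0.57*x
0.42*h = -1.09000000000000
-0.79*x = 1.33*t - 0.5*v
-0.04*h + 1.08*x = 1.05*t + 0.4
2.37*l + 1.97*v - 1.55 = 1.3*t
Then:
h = -2.60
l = 0.21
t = 0.03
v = 0.55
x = 0.30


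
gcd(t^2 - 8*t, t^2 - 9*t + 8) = t - 8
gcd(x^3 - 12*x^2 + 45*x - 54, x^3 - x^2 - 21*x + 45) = x^2 - 6*x + 9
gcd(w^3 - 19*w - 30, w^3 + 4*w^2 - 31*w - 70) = w^2 - 3*w - 10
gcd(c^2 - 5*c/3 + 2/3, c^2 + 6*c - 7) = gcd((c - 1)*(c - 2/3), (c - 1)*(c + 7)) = c - 1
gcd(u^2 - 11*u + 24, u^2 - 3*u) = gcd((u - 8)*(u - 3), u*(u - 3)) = u - 3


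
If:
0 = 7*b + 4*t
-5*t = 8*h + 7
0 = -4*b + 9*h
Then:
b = 252/187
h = 112/187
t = -441/187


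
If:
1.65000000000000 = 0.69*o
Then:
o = 2.39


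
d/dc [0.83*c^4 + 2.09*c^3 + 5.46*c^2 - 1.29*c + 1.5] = 3.32*c^3 + 6.27*c^2 + 10.92*c - 1.29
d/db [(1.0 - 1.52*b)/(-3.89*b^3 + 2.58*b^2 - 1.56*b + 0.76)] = (-11.8256*b^3 + 15.5916*b^2 - 5.16*b + 0.4048)/(15.1321*b^6 - 20.0724*b^5 + 18.7932*b^4 - 13.9624*b^3 + 6.3552*b^2 - 2.3712*b + 0.5776)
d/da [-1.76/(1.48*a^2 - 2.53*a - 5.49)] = (5.2096*a - 4.4528)/(-1.48*a^2 + 2.53*a + 5.49)^2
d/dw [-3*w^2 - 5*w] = -6*w - 5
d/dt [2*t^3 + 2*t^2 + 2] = 2*t*(3*t + 2)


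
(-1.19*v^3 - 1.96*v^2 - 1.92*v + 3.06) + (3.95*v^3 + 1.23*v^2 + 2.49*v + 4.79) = 2.76*v^3 - 0.73*v^2 + 0.57*v + 7.85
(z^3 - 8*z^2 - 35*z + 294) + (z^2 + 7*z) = z^3 - 7*z^2 - 28*z + 294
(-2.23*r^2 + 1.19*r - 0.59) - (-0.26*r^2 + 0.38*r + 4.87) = -1.97*r^2 + 0.81*r - 5.46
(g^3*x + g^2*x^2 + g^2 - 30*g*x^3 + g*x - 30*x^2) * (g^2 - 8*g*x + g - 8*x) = g^5*x - 7*g^4*x^2 + g^4*x + g^4 - 38*g^3*x^3 - 7*g^3*x^2 - 7*g^3*x + g^3 + 240*g^2*x^4 - 38*g^2*x^3 - 38*g^2*x^2 - 7*g^2*x + 240*g*x^4 + 240*g*x^3 - 38*g*x^2 + 240*x^3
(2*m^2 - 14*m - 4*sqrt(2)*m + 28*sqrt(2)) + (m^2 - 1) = 3*m^2 - 14*m - 4*sqrt(2)*m - 1 + 28*sqrt(2)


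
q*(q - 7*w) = q^2 - 7*q*w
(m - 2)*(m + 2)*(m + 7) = m^3 + 7*m^2 - 4*m - 28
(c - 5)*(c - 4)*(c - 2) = c^3 - 11*c^2 + 38*c - 40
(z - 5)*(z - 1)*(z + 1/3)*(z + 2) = z^4 - 11*z^3/3 - 25*z^2/3 + 23*z/3 + 10/3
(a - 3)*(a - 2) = a^2 - 5*a + 6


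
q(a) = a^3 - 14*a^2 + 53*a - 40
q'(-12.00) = 821.00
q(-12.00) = -4420.00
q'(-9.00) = 548.00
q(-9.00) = -2380.00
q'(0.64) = 36.31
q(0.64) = -11.55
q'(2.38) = 3.35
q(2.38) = 20.32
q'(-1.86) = 115.46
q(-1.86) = -193.45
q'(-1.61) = 105.86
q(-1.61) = -165.79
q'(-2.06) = 123.41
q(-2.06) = -217.33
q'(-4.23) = 225.12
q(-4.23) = -590.38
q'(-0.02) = 53.56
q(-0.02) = -41.07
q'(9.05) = 45.31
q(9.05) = 34.23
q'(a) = 3*a^2 - 28*a + 53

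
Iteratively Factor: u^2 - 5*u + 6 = (u - 3)*(u - 2)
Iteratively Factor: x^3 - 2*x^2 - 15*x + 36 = (x + 4)*(x^2 - 6*x + 9) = (x - 3)*(x + 4)*(x - 3)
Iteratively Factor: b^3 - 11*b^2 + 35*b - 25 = (b - 5)*(b^2 - 6*b + 5) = (b - 5)*(b - 1)*(b - 5)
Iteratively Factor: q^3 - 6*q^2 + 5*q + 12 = (q - 4)*(q^2 - 2*q - 3) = (q - 4)*(q + 1)*(q - 3)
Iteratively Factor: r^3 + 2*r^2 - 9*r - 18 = (r + 3)*(r^2 - r - 6) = (r + 2)*(r + 3)*(r - 3)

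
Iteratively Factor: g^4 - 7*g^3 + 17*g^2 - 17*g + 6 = (g - 1)*(g^3 - 6*g^2 + 11*g - 6) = (g - 1)^2*(g^2 - 5*g + 6) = (g - 3)*(g - 1)^2*(g - 2)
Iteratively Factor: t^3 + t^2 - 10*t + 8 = (t + 4)*(t^2 - 3*t + 2) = (t - 1)*(t + 4)*(t - 2)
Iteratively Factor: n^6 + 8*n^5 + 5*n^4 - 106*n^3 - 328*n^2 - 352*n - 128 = (n - 4)*(n^5 + 12*n^4 + 53*n^3 + 106*n^2 + 96*n + 32) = (n - 4)*(n + 1)*(n^4 + 11*n^3 + 42*n^2 + 64*n + 32) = (n - 4)*(n + 1)^2*(n^3 + 10*n^2 + 32*n + 32) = (n - 4)*(n + 1)^2*(n + 4)*(n^2 + 6*n + 8) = (n - 4)*(n + 1)^2*(n + 4)^2*(n + 2)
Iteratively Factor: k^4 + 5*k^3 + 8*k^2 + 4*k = (k + 1)*(k^3 + 4*k^2 + 4*k) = (k + 1)*(k + 2)*(k^2 + 2*k) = k*(k + 1)*(k + 2)*(k + 2)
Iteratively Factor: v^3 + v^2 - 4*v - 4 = (v + 2)*(v^2 - v - 2) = (v + 1)*(v + 2)*(v - 2)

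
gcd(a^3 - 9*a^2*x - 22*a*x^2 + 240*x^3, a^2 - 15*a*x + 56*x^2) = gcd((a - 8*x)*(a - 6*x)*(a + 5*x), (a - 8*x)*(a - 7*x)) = -a + 8*x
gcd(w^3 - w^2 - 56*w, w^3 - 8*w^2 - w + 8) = w - 8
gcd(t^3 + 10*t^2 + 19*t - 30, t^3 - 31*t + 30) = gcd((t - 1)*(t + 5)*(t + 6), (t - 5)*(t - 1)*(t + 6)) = t^2 + 5*t - 6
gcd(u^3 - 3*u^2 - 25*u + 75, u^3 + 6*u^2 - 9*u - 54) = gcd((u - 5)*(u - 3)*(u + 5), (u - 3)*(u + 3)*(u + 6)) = u - 3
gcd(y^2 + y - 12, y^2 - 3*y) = y - 3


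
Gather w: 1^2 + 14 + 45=60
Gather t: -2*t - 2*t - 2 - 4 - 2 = -4*t - 8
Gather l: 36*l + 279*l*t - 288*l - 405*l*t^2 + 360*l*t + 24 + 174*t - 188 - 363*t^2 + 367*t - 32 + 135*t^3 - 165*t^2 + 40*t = l*(-405*t^2 + 639*t - 252) + 135*t^3 - 528*t^2 + 581*t - 196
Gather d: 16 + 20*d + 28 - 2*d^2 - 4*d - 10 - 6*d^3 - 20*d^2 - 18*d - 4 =-6*d^3 - 22*d^2 - 2*d + 30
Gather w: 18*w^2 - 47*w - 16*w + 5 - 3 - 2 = 18*w^2 - 63*w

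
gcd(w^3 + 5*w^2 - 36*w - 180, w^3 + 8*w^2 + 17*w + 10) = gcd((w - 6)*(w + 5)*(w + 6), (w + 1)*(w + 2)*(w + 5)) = w + 5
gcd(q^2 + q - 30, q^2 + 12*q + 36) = q + 6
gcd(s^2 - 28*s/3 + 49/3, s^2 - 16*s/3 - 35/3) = s - 7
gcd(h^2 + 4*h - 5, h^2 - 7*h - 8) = 1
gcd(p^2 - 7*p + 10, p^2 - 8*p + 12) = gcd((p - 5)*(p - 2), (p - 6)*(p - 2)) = p - 2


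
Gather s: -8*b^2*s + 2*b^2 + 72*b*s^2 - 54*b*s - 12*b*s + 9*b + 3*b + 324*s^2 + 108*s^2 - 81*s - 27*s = 2*b^2 + 12*b + s^2*(72*b + 432) + s*(-8*b^2 - 66*b - 108)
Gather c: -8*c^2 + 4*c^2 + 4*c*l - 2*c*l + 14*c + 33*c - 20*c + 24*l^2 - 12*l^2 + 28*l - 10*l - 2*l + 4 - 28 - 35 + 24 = -4*c^2 + c*(2*l + 27) + 12*l^2 + 16*l - 35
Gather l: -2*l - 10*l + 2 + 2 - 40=-12*l - 36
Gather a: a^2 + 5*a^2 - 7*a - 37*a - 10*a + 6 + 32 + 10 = 6*a^2 - 54*a + 48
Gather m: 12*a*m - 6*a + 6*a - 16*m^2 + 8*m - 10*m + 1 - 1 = -16*m^2 + m*(12*a - 2)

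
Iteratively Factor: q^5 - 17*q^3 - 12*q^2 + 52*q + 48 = (q - 4)*(q^4 + 4*q^3 - q^2 - 16*q - 12) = (q - 4)*(q + 1)*(q^3 + 3*q^2 - 4*q - 12) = (q - 4)*(q - 2)*(q + 1)*(q^2 + 5*q + 6) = (q - 4)*(q - 2)*(q + 1)*(q + 2)*(q + 3)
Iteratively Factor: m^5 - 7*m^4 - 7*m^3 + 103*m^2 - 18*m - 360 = (m - 4)*(m^4 - 3*m^3 - 19*m^2 + 27*m + 90) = (m - 5)*(m - 4)*(m^3 + 2*m^2 - 9*m - 18) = (m - 5)*(m - 4)*(m + 2)*(m^2 - 9) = (m - 5)*(m - 4)*(m - 3)*(m + 2)*(m + 3)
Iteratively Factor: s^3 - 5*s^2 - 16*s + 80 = (s - 4)*(s^2 - s - 20) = (s - 4)*(s + 4)*(s - 5)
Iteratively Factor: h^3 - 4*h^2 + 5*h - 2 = (h - 2)*(h^2 - 2*h + 1) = (h - 2)*(h - 1)*(h - 1)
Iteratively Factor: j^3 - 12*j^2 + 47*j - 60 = (j - 5)*(j^2 - 7*j + 12) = (j - 5)*(j - 4)*(j - 3)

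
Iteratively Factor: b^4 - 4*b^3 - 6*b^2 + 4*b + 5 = (b - 1)*(b^3 - 3*b^2 - 9*b - 5) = (b - 1)*(b + 1)*(b^2 - 4*b - 5) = (b - 5)*(b - 1)*(b + 1)*(b + 1)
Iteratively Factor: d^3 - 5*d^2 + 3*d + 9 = (d + 1)*(d^2 - 6*d + 9) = (d - 3)*(d + 1)*(d - 3)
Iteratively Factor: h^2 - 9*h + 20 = (h - 5)*(h - 4)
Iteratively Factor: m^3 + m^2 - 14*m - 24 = (m + 3)*(m^2 - 2*m - 8) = (m + 2)*(m + 3)*(m - 4)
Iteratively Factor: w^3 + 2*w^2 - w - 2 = (w + 2)*(w^2 - 1) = (w - 1)*(w + 2)*(w + 1)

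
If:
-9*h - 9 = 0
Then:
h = -1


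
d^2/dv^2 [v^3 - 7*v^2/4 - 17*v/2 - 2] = 6*v - 7/2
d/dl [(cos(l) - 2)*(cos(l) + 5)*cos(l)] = (-3*cos(l)^2 - 6*cos(l) + 10)*sin(l)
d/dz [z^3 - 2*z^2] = z*(3*z - 4)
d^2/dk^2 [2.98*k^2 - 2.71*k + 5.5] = 5.96000000000000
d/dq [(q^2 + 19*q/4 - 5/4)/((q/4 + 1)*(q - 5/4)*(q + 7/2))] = 8*(-32*q^4 - 304*q^3 - 682*q^2 - 620*q - 2475)/(64*q^6 + 800*q^5 + 3092*q^4 + 1460*q^3 - 12631*q^2 - 10360*q + 19600)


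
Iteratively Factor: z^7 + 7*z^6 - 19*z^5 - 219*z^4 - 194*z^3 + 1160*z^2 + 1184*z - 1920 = (z - 2)*(z^6 + 9*z^5 - z^4 - 221*z^3 - 636*z^2 - 112*z + 960) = (z - 2)*(z + 4)*(z^5 + 5*z^4 - 21*z^3 - 137*z^2 - 88*z + 240) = (z - 2)*(z + 4)^2*(z^4 + z^3 - 25*z^2 - 37*z + 60) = (z - 2)*(z + 4)^3*(z^3 - 3*z^2 - 13*z + 15) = (z - 2)*(z - 1)*(z + 4)^3*(z^2 - 2*z - 15) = (z - 2)*(z - 1)*(z + 3)*(z + 4)^3*(z - 5)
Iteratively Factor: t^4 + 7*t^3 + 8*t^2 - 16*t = (t + 4)*(t^3 + 3*t^2 - 4*t) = t*(t + 4)*(t^2 + 3*t - 4) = t*(t + 4)^2*(t - 1)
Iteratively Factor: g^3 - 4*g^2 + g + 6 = (g - 3)*(g^2 - g - 2) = (g - 3)*(g - 2)*(g + 1)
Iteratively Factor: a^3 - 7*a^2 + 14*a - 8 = (a - 4)*(a^2 - 3*a + 2) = (a - 4)*(a - 1)*(a - 2)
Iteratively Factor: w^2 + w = (w + 1)*(w)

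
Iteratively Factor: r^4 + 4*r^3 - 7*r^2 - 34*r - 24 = (r + 4)*(r^3 - 7*r - 6) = (r + 2)*(r + 4)*(r^2 - 2*r - 3) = (r + 1)*(r + 2)*(r + 4)*(r - 3)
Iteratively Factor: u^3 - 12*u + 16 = (u - 2)*(u^2 + 2*u - 8) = (u - 2)^2*(u + 4)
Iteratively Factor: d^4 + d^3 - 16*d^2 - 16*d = (d + 4)*(d^3 - 3*d^2 - 4*d) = (d - 4)*(d + 4)*(d^2 + d) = d*(d - 4)*(d + 4)*(d + 1)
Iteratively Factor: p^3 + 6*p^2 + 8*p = (p + 2)*(p^2 + 4*p) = p*(p + 2)*(p + 4)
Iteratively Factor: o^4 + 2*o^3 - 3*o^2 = (o + 3)*(o^3 - o^2) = (o - 1)*(o + 3)*(o^2) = o*(o - 1)*(o + 3)*(o)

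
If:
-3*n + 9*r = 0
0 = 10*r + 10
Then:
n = -3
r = -1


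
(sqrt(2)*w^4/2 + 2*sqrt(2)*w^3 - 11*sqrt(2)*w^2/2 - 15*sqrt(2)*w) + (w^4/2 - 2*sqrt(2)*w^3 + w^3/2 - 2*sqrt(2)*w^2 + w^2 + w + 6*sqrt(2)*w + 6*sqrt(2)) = w^4/2 + sqrt(2)*w^4/2 + w^3/2 - 15*sqrt(2)*w^2/2 + w^2 - 9*sqrt(2)*w + w + 6*sqrt(2)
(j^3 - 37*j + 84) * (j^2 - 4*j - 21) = j^5 - 4*j^4 - 58*j^3 + 232*j^2 + 441*j - 1764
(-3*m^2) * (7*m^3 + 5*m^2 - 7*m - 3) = -21*m^5 - 15*m^4 + 21*m^3 + 9*m^2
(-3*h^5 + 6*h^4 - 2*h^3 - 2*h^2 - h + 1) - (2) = -3*h^5 + 6*h^4 - 2*h^3 - 2*h^2 - h - 1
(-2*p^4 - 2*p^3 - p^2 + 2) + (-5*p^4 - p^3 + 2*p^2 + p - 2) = -7*p^4 - 3*p^3 + p^2 + p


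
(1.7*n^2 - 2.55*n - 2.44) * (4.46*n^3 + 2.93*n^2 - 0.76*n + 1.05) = 7.582*n^5 - 6.392*n^4 - 19.6459*n^3 - 3.4262*n^2 - 0.8231*n - 2.562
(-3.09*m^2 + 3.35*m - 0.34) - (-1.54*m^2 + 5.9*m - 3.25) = -1.55*m^2 - 2.55*m + 2.91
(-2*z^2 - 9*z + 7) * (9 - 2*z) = 4*z^3 - 95*z + 63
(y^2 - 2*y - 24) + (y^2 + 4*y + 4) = 2*y^2 + 2*y - 20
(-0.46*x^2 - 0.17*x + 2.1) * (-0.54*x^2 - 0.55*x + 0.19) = 0.2484*x^4 + 0.3448*x^3 - 1.1279*x^2 - 1.1873*x + 0.399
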